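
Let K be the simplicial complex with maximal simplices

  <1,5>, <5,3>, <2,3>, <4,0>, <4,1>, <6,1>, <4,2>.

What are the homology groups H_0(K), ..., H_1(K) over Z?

H_0 = Z,  H_1 = Z.

Take the total order 0 < 1 < 2 < 3 < 4 < 5 < 6 on the vertex set. Then K (dimension 1) consists of the simplices:

  0-simplices (7): [0], [1], [2], [3], [4], [5], [6]
  1-simplices (7): [0,4], [1,4], [1,5], [1,6], [2,3], [2,4], [3,5]

Hence C_0 ≅ Z^7, C_1 ≅ Z^7.

∂_1: C_1 → C_0 sends each edge [p,q] (with p < q) to q − p. For instance
  ∂[2,3] = [3] − [2].
The 7×7 boundary matrix has rank 6 and Smith normal form diag(1,1,1,1,1,1).

Reading off H_k = ker ∂_k / im ∂_{k+1}:

  H_0: rank C_0 − rank ∂_1 = 7 − 6 = 1, and the invariant factors of ∂_1 are all 1, so H_0 = Z.
  H_1: rank ker ∂_1 − rank ∂_2 = (7 − 6) − 0 = 1, and there is no ∂_2, so H_1 = Z.

As a check, the Euler characteristic is 7 − 7 = 0, which agrees with 1 − 1 = 0.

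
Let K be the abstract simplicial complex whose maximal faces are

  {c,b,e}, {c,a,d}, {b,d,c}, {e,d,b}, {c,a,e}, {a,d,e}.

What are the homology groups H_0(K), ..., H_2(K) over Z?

Take the total order a < b < c < d < e on the vertex set. Then K (dimension 2) consists of the simplices:

  0-simplices (5): a, b, c, d, e
  1-simplices (9): ac, ad, ae, bc, bd, be, cd, ce, de
  2-simplices (6): acd, ace, ade, bcd, bce, bde

Hence C_0 ≅ Z^5, C_1 ≅ Z^9, C_2 ≅ Z^6.

Boundary ∂_1: C_1 → C_0 is given by ∂[p,q] = [q] − [p]. For instance
  ∂bd = d − b.
As a 5×9 matrix over Z this has rank 4, with invariant factors (1,1,1,1).

∂_2: C_2 → C_1 sends each 2-simplex [p,q,r] to [q,r] − [p,r] + [p,q]. For instance
  ∂ace = ce − ae + ac,
  ∂acd = cd − ad + ac.
The 9×6 boundary matrix has rank 5 and Smith normal form diag(1,1,1,1,1).

Computing H_k = (kernel of ∂_k) / (image of ∂_{k+1}):

  H_0: rank C_0 − rank ∂_1 = 5 − 4 = 1, and the invariant factors of ∂_1 are all 1, so H_0 ≅ Z.
  H_1: rank ker ∂_1 − rank ∂_2 = (9 − 4) − 5 = 0, and the invariant factors of ∂_2 are all 1, so H_1 ≅ 0.
  H_2: rank ker ∂_2 − rank ∂_3 = (6 − 5) − 0 = 1, and there is no ∂_3, so H_2 ≅ Z.

(K is a triangulation of the 2-sphere S^2.)

H_0 = Z,  H_1 = 0,  H_2 = Z.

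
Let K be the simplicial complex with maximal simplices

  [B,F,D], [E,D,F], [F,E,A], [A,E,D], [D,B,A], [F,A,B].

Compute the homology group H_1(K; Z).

H_1 ≅ 0.

Take the total order A < B < D < E < F on the vertex set. Then K (dimension 2) consists of the simplices:

  0-simplices (5): A, B, D, E, F
  1-simplices (9): AB, AD, AE, AF, BD, BF, DE, DF, EF
  2-simplices (6): ABD, ABF, ADE, AEF, BDF, DEF

Hence C_0 ≅ Z^5, C_1 ≅ Z^9, C_2 ≅ Z^6.

∂_1: C_1 → C_0 is given by ∂[p,q] = [q] − [p]. For instance
  ∂BF = F − B.
The 5×9 boundary matrix has rank 4 and Smith normal form diag(1,1,1,1).

The boundary map ∂_2: C_2 → C_1 acts by ∂[p,q,r] = [q,r] − [p,r] + [p,q]. For instance
  ∂ABD = BD − AD + AB,
  ∂ABF = BF − AF + AB.
The resulting 9×6 matrix has rank 5, and its Smith normal form has invariant factors (1,1,1,1,1).

Reading off H_k = ker ∂_k / im ∂_{k+1}:

  H_1: rank ker ∂_1 − rank ∂_2 = (9 − 4) − 5 = 0, and the invariant factors of ∂_2 are all 1, so H_1 ≅ 0.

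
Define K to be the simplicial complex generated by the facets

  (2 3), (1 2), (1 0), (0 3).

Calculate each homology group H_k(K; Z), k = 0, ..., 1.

H_0 ≅ Z,  H_1 ≅ Z.

Order the vertices as 0 < 1 < 2 < 3. Listing each simplex with vertices in this order, K has dimension 1 with simplices:

  0-simplices (4): [0], [1], [2], [3]
  1-simplices (4): [0,1], [0,3], [1,2], [2,3]

giving chain groups C_0 ≅ Z^4, C_1 ≅ Z^4.

∂_1: C_1 → C_0 maps an edge to its endpoints' difference, ∂[p,q] = q − p.
As a 4×4 matrix over Z this has rank 3, with invariant factors (1,1,1).

Computing H_k = (kernel of ∂_k) / (image of ∂_{k+1}):

  H_0: rank C_0 − rank ∂_1 = 4 − 3 = 1, and the invariant factors of ∂_1 are all 1, so H_0 = Z.
  H_1: rank ker ∂_1 − rank ∂_2 = (4 − 3) − 0 = 1, and there is no ∂_2, so H_1 = Z.

(K is a triangulation of the circle S^1.)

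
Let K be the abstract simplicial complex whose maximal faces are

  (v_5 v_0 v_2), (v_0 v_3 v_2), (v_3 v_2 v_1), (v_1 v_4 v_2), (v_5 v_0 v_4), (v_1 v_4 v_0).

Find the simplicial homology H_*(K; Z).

H_0 ≅ Z,  H_1 ≅ Z,  H_2 = 0.

K has 6 vertices, 12 edges, 6 triangles.
rank ∂_0 = 0, rank ∂_1 = 5 ⇒ b_0 = 6 − 0 − 5 = 1; all invariant factors of ∂_1 are 1 so no torsion. So H_0 = Z.
rank ∂_1 = 5, rank ∂_2 = 6 ⇒ b_1 = 12 − 5 − 6 = 1; all invariant factors of ∂_2 are 1 so no torsion. So H_1 = Z.
rank ∂_2 = 6, rank ∂_3 = 0 ⇒ b_2 = 6 − 6 − 0 = 0. So H_2 = 0.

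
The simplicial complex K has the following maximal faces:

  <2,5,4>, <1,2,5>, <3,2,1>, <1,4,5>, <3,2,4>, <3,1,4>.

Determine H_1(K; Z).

We work with the vertex ordering 1 < 2 < 3 < 4 < 5. The simplices of K, each written with vertices in increasing order, are:

  0-simplices (5): [1], [2], [3], [4], [5]
  1-simplices (9): [1,2], [1,3], [1,4], [1,5], [2,3], [2,4], [2,5], [3,4], [4,5]
  2-simplices (6): [1,2,3], [1,2,5], [1,3,4], [1,4,5], [2,3,4], [2,4,5]

Hence C_0 ≅ Z^5, C_1 ≅ Z^9, C_2 ≅ Z^6.

The boundary map ∂_1: C_1 → C_0 sends each edge [p,q] (with p < q) to q − p. For instance
  ∂[2,3] = [3] − [2].
The 5×9 boundary matrix has rank 4 and Smith normal form diag(1,1,1,1).

Boundary ∂_2: C_2 → C_1 sends each 2-simplex [p,q,r] to [q,r] − [p,r] + [p,q]. For instance
  ∂[2,3,4] = [3,4] − [2,4] + [2,3],
  ∂[1,2,5] = [2,5] − [1,5] + [1,2].
This gives a 9×6 integer matrix of rank 5; reducing to Smith normal form yields diagonal entries (1,1,1,1,1).

Now H_k = ker ∂_k / im ∂_{k+1}, so:

  H_1: rank ker ∂_1 − rank ∂_2 = (9 − 4) − 5 = 0, and the invariant factors of ∂_2 are all 1, so H_1 ≅ 0.

(K is a triangulation of the 2-sphere S^2.)

H_1 ≅ 0.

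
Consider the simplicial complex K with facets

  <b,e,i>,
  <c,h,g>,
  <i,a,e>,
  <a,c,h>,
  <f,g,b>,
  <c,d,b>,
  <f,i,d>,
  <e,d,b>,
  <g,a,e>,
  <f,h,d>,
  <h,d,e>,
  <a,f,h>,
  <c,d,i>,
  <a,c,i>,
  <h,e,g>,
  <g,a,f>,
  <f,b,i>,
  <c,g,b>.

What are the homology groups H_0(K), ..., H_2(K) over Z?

H_0 ≅ Z,  H_1 ≅ Z ⊕ Z/2,  H_2 = 0.

We work with the vertex ordering a < b < c < d < e < f < g < h < i. The simplices of K, each written with vertices in increasing order, are:

  0-simplices (9): a, b, c, d, e, f, g, h, i
  1-simplices (27): ac, ae, af, ag, ah, ai, bc, bd, be, bf, bg, bi, cd, cg, ch, ci, de, df, dh, di, eg, eh, ei, fg, fh, fi, gh
  2-simplices (18): ach, aci, aeg, aei, afg, afh, bcd, bcg, bde, bei, bfg, bfi, cdi, cgh, deh, dfh, dfi, egh

Hence C_0 ≅ Z^9, C_1 ≅ Z^27, C_2 ≅ Z^18.

The boundary map ∂_1: C_1 → C_0 sends each edge [p,q] (with p < q) to q − p. For instance
  ∂eg = g − e.
This gives a 9×27 integer matrix of rank 8; reducing to Smith normal form yields diagonal entries (1,1,1,1,1,1,1,1).

The boundary map ∂_2: C_2 → C_1 acts by ∂[p,q,r] = [q,r] − [p,r] + [p,q]. For instance
  ∂afh = fh − ah + af,
  ∂dfh = fh − dh + df.
As a 27×18 matrix over Z this has rank 18, with invariant factors (1,1,1,1,1,1,1,1,1,1,1,1,1,1,1,1,1,2).

From H_k ≅ ker(∂_k) / im(∂_{k+1}) we obtain:

  H_0: rank C_0 − rank ∂_1 = 9 − 8 = 1, and the invariant factors of ∂_1 are all 1, so H_0 ≅ Z.
  H_1: rank ker ∂_1 − rank ∂_2 = (27 − 8) − 18 = 1, and ∂_2 has invariant factor 2 > 1, so H_1 ≅ Z ⊕ Z/2.
  H_2: rank ker ∂_2 − rank ∂_3 = (18 − 18) − 0 = 0, and there is no ∂_3, so H_2 ≅ 0.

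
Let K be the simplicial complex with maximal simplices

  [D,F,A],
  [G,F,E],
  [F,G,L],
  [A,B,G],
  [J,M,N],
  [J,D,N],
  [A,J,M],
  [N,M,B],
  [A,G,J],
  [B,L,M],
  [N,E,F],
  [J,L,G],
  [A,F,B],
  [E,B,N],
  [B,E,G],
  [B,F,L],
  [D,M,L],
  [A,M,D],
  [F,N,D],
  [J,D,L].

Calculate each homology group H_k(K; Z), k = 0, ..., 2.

H_0 = Z,  H_1 = Z ⊕ Z/2,  H_2 = 0.

We work with the vertex ordering A < B < D < E < F < G < J < L < M < N. The simplices of K, each written with vertices in increasing order, are:

  0-simplices (10): A, B, D, E, F, G, J, L, M, N
  1-simplices (30): AB, AD, AF, AG, AJ, AM, BE, BF, BG, BL, BM, BN, DF, DJ, DL, DM, DN, EF, EG, EN, FG, FL, FN, GJ, GL, JL, JM, JN, LM, MN
  2-simplices (20): ABF, ABG, ADF, ADM, AGJ, AJM, BEG, BEN, BFL, BLM, BMN, DFN, DJL, DJN, DLM, EFG, EFN, FGL, GJL, JMN

Hence C_0 ≅ Z^10, C_1 ≅ Z^30, C_2 ≅ Z^20.

∂_1: C_1 → C_0 sends each edge [p,q] (with p < q) to q − p. For instance
  ∂FN = N − F.
This gives a 10×30 integer matrix of rank 9; reducing to Smith normal form yields diagonal entries (1,1,1,1,1,1,1,1,1).

The boundary map ∂_2: C_2 → C_1 sends each 2-simplex [p,q,r] to [q,r] − [p,r] + [p,q]. For instance
  ∂ABG = BG − AG + AB,
  ∂DFN = FN − DN + DF.
As a 30×20 matrix over Z this has rank 20, with invariant factors (1,1,1,1,1,1,1,1,1,1,1,1,1,1,1,1,1,1,1,2).

Computing H_k = (kernel of ∂_k) / (image of ∂_{k+1}):

  H_0: rank C_0 − rank ∂_1 = 10 − 9 = 1, and the invariant factors of ∂_1 are all 1, so H_0 ≅ Z.
  H_1: rank ker ∂_1 − rank ∂_2 = (30 − 9) − 20 = 1, and ∂_2 has invariant factor 2 > 1, so H_1 ≅ Z ⊕ Z/2.
  H_2: rank ker ∂_2 − rank ∂_3 = (20 − 20) − 0 = 0, and there is no ∂_3, so H_2 ≅ 0.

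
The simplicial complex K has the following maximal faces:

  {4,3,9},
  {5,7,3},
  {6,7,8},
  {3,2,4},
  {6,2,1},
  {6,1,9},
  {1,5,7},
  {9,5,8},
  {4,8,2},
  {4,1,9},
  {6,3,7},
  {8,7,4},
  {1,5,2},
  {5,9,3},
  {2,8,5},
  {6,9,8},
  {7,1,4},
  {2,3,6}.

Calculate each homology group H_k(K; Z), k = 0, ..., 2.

H_0 ≅ Z,  H_1 ≅ Z^2,  H_2 ≅ Z.

Fix the vertex order 1 < 2 < 3 < 4 < 5 < 6 < 7 < 8 < 9 and write every simplex with vertices in increasing order. Then dim K = 2 and the simplices of K are:

  0-simplices (9): [1], [2], [3], [4], [5], [6], [7], [8], [9]
  1-simplices (27): (27 of them)
  2-simplices (18): [1,2,5], [1,2,6], [1,4,7], [1,4,9], [1,5,7], [1,6,9], [2,3,4], [2,3,6], [2,4,8], [2,5,8], [3,4,9], [3,5,7], [3,5,9], [3,6,7], [4,7,8], [5,8,9], [6,7,8], [6,8,9]

giving chain groups C_0 ≅ Z^9, C_1 ≅ Z^27, C_2 ≅ Z^18.

The boundary map ∂_1: C_1 → C_0 maps an edge to its endpoints' difference, ∂[p,q] = q − p.
As a 9×27 matrix over Z this has rank 8, with invariant factors (1,1,1,1,1,1,1,1).

Boundary ∂_2: C_2 → C_1 acts by ∂[p,q,r] = [q,r] − [p,r] + [p,q]. For instance
  ∂[5,8,9] = [8,9] − [5,9] + [5,8],
  ∂[3,6,7] = [6,7] − [3,7] + [3,6].
The resulting 27×18 matrix has rank 17, and its Smith normal form has invariant factors (1,1,1,1,1,1,1,1,1,1,1,1,1,1,1,1,1).

Reading off H_k = ker ∂_k / im ∂_{k+1}:

  H_0: rank C_0 − rank ∂_1 = 9 − 8 = 1, and the invariant factors of ∂_1 are all 1, so H_0 = Z.
  H_1: rank ker ∂_1 − rank ∂_2 = (27 − 8) − 17 = 2, and the invariant factors of ∂_2 are all 1, so H_1 = Z^2.
  H_2: rank ker ∂_2 − rank ∂_3 = (18 − 17) − 0 = 1, and there is no ∂_3, so H_2 = Z.

(K is a triangulation of the torus T^2.)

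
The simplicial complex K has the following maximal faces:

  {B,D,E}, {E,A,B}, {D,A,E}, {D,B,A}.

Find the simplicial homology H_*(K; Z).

Order the vertices as A < B < D < E. Listing each simplex with vertices in this order, K has dimension 2 with simplices:

  0-simplices (4): A, B, D, E
  1-simplices (6): AB, AD, AE, BD, BE, DE
  2-simplices (4): ABD, ABE, ADE, BDE

giving chain groups C_0 ≅ Z^4, C_1 ≅ Z^6, C_2 ≅ Z^4.

∂_1: C_1 → C_0 sends each edge [p,q] (with p < q) to q − p.
As a 4×6 matrix over Z this has rank 3, with invariant factors (1,1,1).

The boundary map ∂_2: C_2 → C_1 maps a triangle to the signed sum of its edges. For instance
  ∂ABD = BD − AD + AB,
  ∂ABE = BE − AE + AB.
This gives a 6×4 integer matrix of rank 3; reducing to Smith normal form yields diagonal entries (1,1,1).

Reading off H_k = ker ∂_k / im ∂_{k+1}:

  H_0: rank C_0 − rank ∂_1 = 4 − 3 = 1, and the invariant factors of ∂_1 are all 1, so H_0 ≅ Z.
  H_1: rank ker ∂_1 − rank ∂_2 = (6 − 3) − 3 = 0, and the invariant factors of ∂_2 are all 1, so H_1 ≅ 0.
  H_2: rank ker ∂_2 − rank ∂_3 = (4 − 3) − 0 = 1, and there is no ∂_3, so H_2 ≅ Z.

(K is a triangulation of the 2-sphere S^2.)

H_0 ≅ Z,  H_1 = 0,  H_2 ≅ Z.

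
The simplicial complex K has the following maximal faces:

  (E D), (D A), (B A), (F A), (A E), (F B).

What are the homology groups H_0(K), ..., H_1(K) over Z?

K has 5 vertices, 6 edges.
rank ∂_0 = 0, rank ∂_1 = 4 ⇒ b_0 = 5 − 0 − 4 = 1; all invariant factors of ∂_1 are 1 so no torsion. So H_0 = Z.
rank ∂_1 = 4, rank ∂_2 = 0 ⇒ b_1 = 6 − 4 − 0 = 2. So H_1 = Z^2.

H_0 ≅ Z,  H_1 ≅ Z^2.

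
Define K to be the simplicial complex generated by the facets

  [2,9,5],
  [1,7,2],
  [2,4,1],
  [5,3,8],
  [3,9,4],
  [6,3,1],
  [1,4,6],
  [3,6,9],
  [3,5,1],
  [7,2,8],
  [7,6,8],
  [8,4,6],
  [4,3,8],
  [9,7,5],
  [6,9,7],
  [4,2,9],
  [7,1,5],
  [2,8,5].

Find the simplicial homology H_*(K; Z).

H_0 = Z,  H_1 = Z ⊕ Z/2,  H_2 = 0.

Order the vertices as 1 < 2 < 3 < 4 < 5 < 6 < 7 < 8 < 9. Listing each simplex with vertices in this order, K has dimension 2 with simplices:

  0-simplices (9): [1], [2], [3], [4], [5], [6], [7], [8], [9]
  1-simplices (27): (27 of them)
  2-simplices (18): [1,2,4], [1,2,7], [1,3,5], [1,3,6], [1,4,6], [1,5,7], [2,4,9], [2,5,8], [2,5,9], [2,7,8], [3,4,8], [3,4,9], [3,5,8], [3,6,9], [4,6,8], [5,7,9], [6,7,8], [6,7,9]

Hence C_0 ≅ Z^9, C_1 ≅ Z^27, C_2 ≅ Z^18.

The boundary map ∂_1: C_1 → C_0 sends each edge [p,q] (with p < q) to q − p.
The 9×27 boundary matrix has rank 8 and Smith normal form diag(1,1,1,1,1,1,1,1).

Boundary ∂_2: C_2 → C_1 acts by ∂[p,q,r] = [q,r] − [p,r] + [p,q]. For instance
  ∂[1,3,5] = [3,5] − [1,5] + [1,3],
  ∂[3,5,8] = [5,8] − [3,8] + [3,5].
As a 27×18 matrix over Z this has rank 18, with invariant factors (1,1,1,1,1,1,1,1,1,1,1,1,1,1,1,1,1,2).

Computing H_k = (kernel of ∂_k) / (image of ∂_{k+1}):

  H_0: rank C_0 − rank ∂_1 = 9 − 8 = 1, and the invariant factors of ∂_1 are all 1, so H_0 = Z.
  H_1: rank ker ∂_1 − rank ∂_2 = (27 − 8) − 18 = 1, and ∂_2 has invariant factor 2 > 1, so H_1 = Z ⊕ Z/2.
  H_2: rank ker ∂_2 − rank ∂_3 = (18 − 18) − 0 = 0, and there is no ∂_3, so H_2 = 0.

As a check, the Euler characteristic is 9 − 27 + 18 = 0, which agrees with 1 − 1 + 0 = 0.
(K is a triangulation of the Klein bottle.)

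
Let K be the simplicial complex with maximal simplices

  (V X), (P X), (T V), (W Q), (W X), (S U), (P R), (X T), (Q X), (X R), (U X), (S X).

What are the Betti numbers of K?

b_0 = 1, b_1 = 4.

Fix the vertex order P < Q < R < S < T < U < V < W < X and write every simplex with vertices in increasing order. Then dim K = 1 and the simplices of K are:

  0-simplices (9): P, Q, R, S, T, U, V, W, X
  1-simplices (12): PR, PX, QW, QX, RX, SU, SX, TV, TX, UX, VX, WX

Hence C_0 ≅ Z^9, C_1 ≅ Z^12.

Boundary ∂_1: C_1 → C_0 is given by ∂[p,q] = [q] − [p].
This gives a 9×12 integer matrix of rank 8; reducing to Smith normal form yields diagonal entries (1,1,1,1,1,1,1,1).

Computing H_k = (kernel of ∂_k) / (image of ∂_{k+1}):

  H_0: rank C_0 − rank ∂_1 = 9 − 8 = 1, and the invariant factors of ∂_1 are all 1, so H_0 ≅ Z.
  H_1: rank ker ∂_1 − rank ∂_2 = (12 − 8) − 0 = 4, and there is no ∂_2, so H_1 ≅ Z^4.

Hence the Betti numbers are b_0 = 1, b_1 = 4.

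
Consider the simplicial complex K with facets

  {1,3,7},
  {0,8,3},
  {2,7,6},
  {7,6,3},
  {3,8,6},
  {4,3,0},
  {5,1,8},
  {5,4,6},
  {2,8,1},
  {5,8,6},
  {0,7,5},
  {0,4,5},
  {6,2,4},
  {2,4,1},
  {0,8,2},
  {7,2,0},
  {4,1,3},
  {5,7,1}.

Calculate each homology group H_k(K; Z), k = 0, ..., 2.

Order the vertices as 0 < 1 < 2 < 3 < 4 < 5 < 6 < 7 < 8. Listing each simplex with vertices in this order, K has dimension 2 with simplices:

  0-simplices (9): [0], [1], [2], [3], [4], [5], [6], [7], [8]
  1-simplices (27): (27 of them)
  2-simplices (18): [0,2,7], [0,2,8], [0,3,4], [0,3,8], [0,4,5], [0,5,7], [1,2,4], [1,2,8], [1,3,4], [1,3,7], [1,5,7], [1,5,8], [2,4,6], [2,6,7], [3,6,7], [3,6,8], [4,5,6], [5,6,8]

Hence C_0 ≅ Z^9, C_1 ≅ Z^27, C_2 ≅ Z^18.

The boundary map ∂_1: C_1 → C_0 maps an edge to its endpoints' difference, ∂[p,q] = q − p. For instance
  ∂[0,4] = [4] − [0].
The 9×27 boundary matrix has rank 8 and Smith normal form diag(1,1,1,1,1,1,1,1).

∂_2: C_2 → C_1 maps a triangle to the signed sum of its edges. For instance
  ∂[4,5,6] = [5,6] − [4,6] + [4,5],
  ∂[1,3,4] = [3,4] − [1,4] + [1,3].
This gives a 27×18 integer matrix of rank 17; reducing to Smith normal form yields diagonal entries (1,1,1,1,1,1,1,1,1,1,1,1,1,1,1,1,1).

From H_k ≅ ker(∂_k) / im(∂_{k+1}) we obtain:

  H_0: rank C_0 − rank ∂_1 = 9 − 8 = 1, and the invariant factors of ∂_1 are all 1, so H_0 ≅ Z.
  H_1: rank ker ∂_1 − rank ∂_2 = (27 − 8) − 17 = 2, and the invariant factors of ∂_2 are all 1, so H_1 ≅ Z^2.
  H_2: rank ker ∂_2 − rank ∂_3 = (18 − 17) − 0 = 1, and there is no ∂_3, so H_2 ≅ Z.

As a check, the Euler characteristic is 9 − 27 + 18 = 0, which agrees with 1 − 2 + 1 = 0.

H_0 ≅ Z,  H_1 ≅ Z^2,  H_2 ≅ Z.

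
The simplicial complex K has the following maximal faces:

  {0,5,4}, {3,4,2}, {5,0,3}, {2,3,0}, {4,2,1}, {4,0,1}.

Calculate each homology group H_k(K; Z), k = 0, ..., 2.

We work with the vertex ordering 0 < 1 < 2 < 3 < 4 < 5. The simplices of K, each written with vertices in increasing order, are:

  0-simplices (6): [0], [1], [2], [3], [4], [5]
  1-simplices (12): [0,1], [0,2], [0,3], [0,4], [0,5], [1,2], [1,4], [2,3], [2,4], [3,4], [3,5], [4,5]
  2-simplices (6): [0,1,4], [0,2,3], [0,3,5], [0,4,5], [1,2,4], [2,3,4]

so the chain groups are C_0 ≅ Z^6, C_1 ≅ Z^12, C_2 ≅ Z^6.

The boundary map ∂_1: C_1 → C_0 sends each edge [p,q] (with p < q) to q − p. For instance
  ∂[2,4] = [4] − [2].
This gives a 6×12 integer matrix of rank 5; reducing to Smith normal form yields diagonal entries (1,1,1,1,1).

The boundary map ∂_2: C_2 → C_1 acts by ∂[p,q,r] = [q,r] − [p,r] + [p,q]. For instance
  ∂[0,3,5] = [3,5] − [0,5] + [0,3],
  ∂[2,3,4] = [3,4] − [2,4] + [2,3].
As a 12×6 matrix over Z this has rank 6, with invariant factors (1,1,1,1,1,1).

Now H_k = ker ∂_k / im ∂_{k+1}, so:

  H_0: rank C_0 − rank ∂_1 = 6 − 5 = 1, and the invariant factors of ∂_1 are all 1, so H_0 ≅ Z.
  H_1: rank ker ∂_1 − rank ∂_2 = (12 − 5) − 6 = 1, and the invariant factors of ∂_2 are all 1, so H_1 ≅ Z.
  H_2: rank ker ∂_2 − rank ∂_3 = (6 − 6) − 0 = 0, and there is no ∂_3, so H_2 ≅ 0.

H_0 ≅ Z,  H_1 ≅ Z,  H_2 = 0.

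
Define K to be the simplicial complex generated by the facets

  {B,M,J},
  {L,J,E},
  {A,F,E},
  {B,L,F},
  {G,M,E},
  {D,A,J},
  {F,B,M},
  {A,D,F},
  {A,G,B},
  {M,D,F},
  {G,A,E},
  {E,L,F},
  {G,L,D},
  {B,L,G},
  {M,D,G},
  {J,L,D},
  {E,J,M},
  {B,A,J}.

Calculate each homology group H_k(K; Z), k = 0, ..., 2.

H_0 = Z,  H_1 = Z^2,  H_2 = Z.

We work with the vertex ordering A < B < D < E < F < G < J < L < M. The simplices of K, each written with vertices in increasing order, are:

  0-simplices (9): A, B, D, E, F, G, J, L, M
  1-simplices (27): AB, AD, AE, AF, AG, AJ, BF, BG, BJ, BL, BM, DF, DG, DJ, DL, DM, EF, EG, EJ, EL, EM, FL, FM, GL, GM, JL, JM
  2-simplices (18): ABG, ABJ, ADF, ADJ, AEF, AEG, BFL, BFM, BGL, BJM, DFM, DGL, DGM, DJL, EFL, EGM, EJL, EJM

so the chain groups are C_0 ≅ Z^9, C_1 ≅ Z^27, C_2 ≅ Z^18.

Boundary ∂_1: C_1 → C_0 is given by ∂[p,q] = [q] − [p]. For instance
  ∂GL = L − G.
The resulting 9×27 matrix has rank 8, and its Smith normal form has invariant factors (1,1,1,1,1,1,1,1).

The boundary map ∂_2: C_2 → C_1 sends each 2-simplex [p,q,r] to [q,r] − [p,r] + [p,q]. For instance
  ∂EJL = JL − EL + EJ,
  ∂AEG = EG − AG + AE.
As a 27×18 matrix over Z this has rank 17, with invariant factors (1,1,1,1,1,1,1,1,1,1,1,1,1,1,1,1,1).

Now H_k = ker ∂_k / im ∂_{k+1}, so:

  H_0: rank C_0 − rank ∂_1 = 9 − 8 = 1, and the invariant factors of ∂_1 are all 1, so H_0 ≅ Z.
  H_1: rank ker ∂_1 − rank ∂_2 = (27 − 8) − 17 = 2, and the invariant factors of ∂_2 are all 1, so H_1 ≅ Z^2.
  H_2: rank ker ∂_2 − rank ∂_3 = (18 − 17) − 0 = 1, and there is no ∂_3, so H_2 ≅ Z.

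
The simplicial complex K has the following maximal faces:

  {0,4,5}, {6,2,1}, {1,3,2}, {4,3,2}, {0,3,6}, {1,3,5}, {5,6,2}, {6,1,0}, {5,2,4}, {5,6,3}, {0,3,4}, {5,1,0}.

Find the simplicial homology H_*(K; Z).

H_0 = Z,  H_1 = Z/2,  H_2 = 0.

We work with the vertex ordering 0 < 1 < 2 < 3 < 4 < 5 < 6. The simplices of K, each written with vertices in increasing order, are:

  0-simplices (7): [0], [1], [2], [3], [4], [5], [6]
  1-simplices (18): [0,1], [0,3], [0,4], [0,5], [0,6], [1,2], [1,3], [1,5], [1,6], [2,3], [2,4], [2,5], [2,6], [3,4], [3,5], [3,6], [4,5], [5,6]
  2-simplices (12): [0,1,5], [0,1,6], [0,3,4], [0,3,6], [0,4,5], [1,2,3], [1,2,6], [1,3,5], [2,3,4], [2,4,5], [2,5,6], [3,5,6]

giving chain groups C_0 ≅ Z^7, C_1 ≅ Z^18, C_2 ≅ Z^12.

∂_1: C_1 → C_0 sends each edge [p,q] (with p < q) to q − p. For instance
  ∂[0,6] = [6] − [0].
The 7×18 boundary matrix has rank 6 and Smith normal form diag(1,1,1,1,1,1).

∂_2: C_2 → C_1 sends each 2-simplex [p,q,r] to [q,r] − [p,r] + [p,q]. For instance
  ∂[3,5,6] = [5,6] − [3,6] + [3,5],
  ∂[1,3,5] = [3,5] − [1,5] + [1,3].
This gives a 18×12 integer matrix of rank 12; reducing to Smith normal form yields diagonal entries (1,1,1,1,1,1,1,1,1,1,1,2).

From H_k ≅ ker(∂_k) / im(∂_{k+1}) we obtain:

  H_0: rank C_0 − rank ∂_1 = 7 − 6 = 1, and the invariant factors of ∂_1 are all 1, so H_0 = Z.
  H_1: rank ker ∂_1 − rank ∂_2 = (18 − 6) − 12 = 0, and ∂_2 has invariant factor 2 > 1, so H_1 = Z/2.
  H_2: rank ker ∂_2 − rank ∂_3 = (12 − 12) − 0 = 0, and there is no ∂_3, so H_2 = 0.

(K is a triangulation of the real projective plane RP^2.)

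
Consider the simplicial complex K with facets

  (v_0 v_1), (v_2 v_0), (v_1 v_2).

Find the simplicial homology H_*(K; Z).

Order the vertices as v_0 < v_1 < v_2. Listing each simplex with vertices in this order, K has dimension 1 with simplices:

  0-simplices (3): [v_0], [v_1], [v_2]
  1-simplices (3): [v_0,v_1], [v_0,v_2], [v_1,v_2]

Hence C_0 ≅ Z^3, C_1 ≅ Z^3.

∂_1: C_1 → C_0 is given by ∂[p,q] = [q] − [p]. For instance
  ∂[v_0,v_2] = [v_2] − [v_0].
The 3×3 boundary matrix has rank 2 and Smith normal form diag(1,1).

Computing H_k = (kernel of ∂_k) / (image of ∂_{k+1}):

  H_0: rank C_0 − rank ∂_1 = 3 − 2 = 1, and the invariant factors of ∂_1 are all 1, so H_0 ≅ Z.
  H_1: rank ker ∂_1 − rank ∂_2 = (3 − 2) − 0 = 1, and there is no ∂_2, so H_1 ≅ Z.

H_0 = Z,  H_1 = Z.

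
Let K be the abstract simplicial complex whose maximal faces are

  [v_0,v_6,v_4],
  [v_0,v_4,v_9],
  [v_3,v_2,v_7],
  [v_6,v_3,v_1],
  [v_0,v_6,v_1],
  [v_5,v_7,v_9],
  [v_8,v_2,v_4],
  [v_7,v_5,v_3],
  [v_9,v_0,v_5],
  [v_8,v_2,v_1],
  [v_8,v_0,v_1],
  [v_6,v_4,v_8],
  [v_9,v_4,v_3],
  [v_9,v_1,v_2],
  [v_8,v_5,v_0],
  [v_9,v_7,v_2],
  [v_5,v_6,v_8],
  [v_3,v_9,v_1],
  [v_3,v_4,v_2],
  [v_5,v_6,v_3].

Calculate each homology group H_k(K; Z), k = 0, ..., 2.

K has 10 vertices, 30 edges, 20 triangles.
rank ∂_0 = 0, rank ∂_1 = 9 ⇒ b_0 = 10 − 0 − 9 = 1; all invariant factors of ∂_1 are 1 so no torsion. So H_0 = Z.
rank ∂_1 = 9, rank ∂_2 = 20 ⇒ b_1 = 30 − 9 − 20 = 1; ∂_2 has invariant factor(s) [2] giving torsion. So H_1 = Z ⊕ Z_2.
rank ∂_2 = 20, rank ∂_3 = 0 ⇒ b_2 = 20 − 20 − 0 = 0. So H_2 = 0.

H_0 ≅ Z,  H_1 ≅ Z ⊕ Z_2,  H_2 = 0.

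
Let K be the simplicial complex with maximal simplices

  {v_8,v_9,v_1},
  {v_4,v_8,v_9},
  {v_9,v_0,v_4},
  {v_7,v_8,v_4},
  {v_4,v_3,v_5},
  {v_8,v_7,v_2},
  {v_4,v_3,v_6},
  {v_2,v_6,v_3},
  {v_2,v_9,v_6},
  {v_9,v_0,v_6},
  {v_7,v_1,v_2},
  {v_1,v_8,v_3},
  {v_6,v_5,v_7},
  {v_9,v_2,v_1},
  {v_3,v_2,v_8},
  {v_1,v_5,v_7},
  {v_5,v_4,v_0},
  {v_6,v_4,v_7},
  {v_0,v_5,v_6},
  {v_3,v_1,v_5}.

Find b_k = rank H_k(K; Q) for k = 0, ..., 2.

b_0 = 1, b_1 = 1, b_2 = 0.

Order the vertices as v_0 < v_1 < v_2 < v_3 < v_4 < v_5 < v_6 < v_7 < v_8 < v_9. Listing each simplex with vertices in this order, K has dimension 2 with simplices:

  0-simplices (10): [v_0], [v_1], [v_2], [v_3], [v_4], [v_5], [v_6], [v_7], [v_8], [v_9]
  1-simplices (30): (30 of them)
  2-simplices (20): (20 of them)

Hence C_0 ≅ Z^10, C_1 ≅ Z^30, C_2 ≅ Z^20.

The boundary map ∂_1: C_1 → C_0 maps an edge to its endpoints' difference, ∂[p,q] = q − p.
The resulting 10×30 matrix has rank 9, and its Smith normal form has invariant factors (1,1,1,1,1,1,1,1,1).

Boundary ∂_2: C_2 → C_1 acts by ∂[p,q,r] = [q,r] − [p,r] + [p,q]. For instance
  ∂[v_1,v_8,v_9] = [v_8,v_9] − [v_1,v_9] + [v_1,v_8],
  ∂[v_1,v_3,v_8] = [v_3,v_8] − [v_1,v_8] + [v_1,v_3].
The resulting 30×20 matrix has rank 20, and its Smith normal form has invariant factors (1,1,1,1,1,1,1,1,1,1,1,1,1,1,1,1,1,1,1,2).

Reading off H_k = ker ∂_k / im ∂_{k+1}:

  H_0: rank C_0 − rank ∂_1 = 10 − 9 = 1, and the invariant factors of ∂_1 are all 1, so H_0 ≅ Z.
  H_1: rank ker ∂_1 − rank ∂_2 = (30 − 9) − 20 = 1, and ∂_2 has invariant factor 2 > 1, so H_1 ≅ Z ⊕ Z_2.
  H_2: rank ker ∂_2 − rank ∂_3 = (20 − 20) − 0 = 0, and there is no ∂_3, so H_2 ≅ 0.

As a check, the Euler characteristic is 10 − 30 + 20 = 0, which agrees with 1 − 1 + 0 = 0.

Hence the Betti numbers are b_0 = 1, b_1 = 1, b_2 = 0.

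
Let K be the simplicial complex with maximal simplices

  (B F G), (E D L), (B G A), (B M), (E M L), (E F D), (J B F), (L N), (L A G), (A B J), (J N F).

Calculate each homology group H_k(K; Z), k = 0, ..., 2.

Fix the vertex order A < B < D < E < F < G < J < L < M < N and write every simplex with vertices in increasing order. Then dim K = 2 and the simplices of K are:

  0-simplices (10): A, B, D, E, F, G, J, L, M, N
  1-simplices (21): AB, AG, AJ, AL, BF, BG, BJ, BM, DE, DF, DL, EF, EL, EM, FG, FJ, FN, GL, JN, LM, LN
  2-simplices (9): ABG, ABJ, AGL, BFG, BFJ, DEF, DEL, ELM, FJN

so the chain groups are C_0 ≅ Z^10, C_1 ≅ Z^21, C_2 ≅ Z^9.

∂_1: C_1 → C_0 sends each edge [p,q] (with p < q) to q − p. For instance
  ∂DE = E − D.
This gives a 10×21 integer matrix of rank 9; reducing to Smith normal form yields diagonal entries (1,1,1,1,1,1,1,1,1).

Boundary ∂_2: C_2 → C_1 maps a triangle to the signed sum of its edges. For instance
  ∂AGL = GL − AL + AG,
  ∂BFG = FG − BG + BF.
The 21×9 boundary matrix has rank 9 and Smith normal form diag(1,1,1,1,1,1,1,1,1).

From H_k ≅ ker(∂_k) / im(∂_{k+1}) we obtain:

  H_0: rank C_0 − rank ∂_1 = 10 − 9 = 1, and the invariant factors of ∂_1 are all 1, so H_0 = Z.
  H_1: rank ker ∂_1 − rank ∂_2 = (21 − 9) − 9 = 3, and the invariant factors of ∂_2 are all 1, so H_1 = Z^3.
  H_2: rank ker ∂_2 − rank ∂_3 = (9 − 9) − 0 = 0, and there is no ∂_3, so H_2 = 0.

As a check, the Euler characteristic is 10 − 21 + 9 = -2, which agrees with 1 − 3 + 0 = -2.

H_0 = Z,  H_1 = Z^3,  H_2 = 0.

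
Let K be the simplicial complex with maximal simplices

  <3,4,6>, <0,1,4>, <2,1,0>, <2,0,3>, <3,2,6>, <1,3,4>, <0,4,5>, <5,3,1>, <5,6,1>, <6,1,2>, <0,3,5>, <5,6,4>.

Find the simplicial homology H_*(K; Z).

Order the vertices as 0 < 1 < 2 < 3 < 4 < 5 < 6. Listing each simplex with vertices in this order, K has dimension 2 with simplices:

  0-simplices (7): [0], [1], [2], [3], [4], [5], [6]
  1-simplices (18): [0,1], [0,2], [0,3], [0,4], [0,5], [1,2], [1,3], [1,4], [1,5], [1,6], [2,3], [2,6], [3,4], [3,5], [3,6], [4,5], [4,6], [5,6]
  2-simplices (12): [0,1,2], [0,1,4], [0,2,3], [0,3,5], [0,4,5], [1,2,6], [1,3,4], [1,3,5], [1,5,6], [2,3,6], [3,4,6], [4,5,6]

Hence C_0 ≅ Z^7, C_1 ≅ Z^18, C_2 ≅ Z^12.

The boundary map ∂_1: C_1 → C_0 maps an edge to its endpoints' difference, ∂[p,q] = q − p. For instance
  ∂[0,5] = [5] − [0].
The resulting 7×18 matrix has rank 6, and its Smith normal form has invariant factors (1,1,1,1,1,1).

The boundary map ∂_2: C_2 → C_1 sends each 2-simplex [p,q,r] to [q,r] − [p,r] + [p,q]. For instance
  ∂[4,5,6] = [5,6] − [4,6] + [4,5],
  ∂[0,1,2] = [1,2] − [0,2] + [0,1].
The 18×12 boundary matrix has rank 12 and Smith normal form diag(1,1,1,1,1,1,1,1,1,1,1,2).

Now H_k = ker ∂_k / im ∂_{k+1}, so:

  H_0: rank C_0 − rank ∂_1 = 7 − 6 = 1, and the invariant factors of ∂_1 are all 1, so H_0 ≅ Z.
  H_1: rank ker ∂_1 − rank ∂_2 = (18 − 6) − 12 = 0, and ∂_2 has invariant factor 2 > 1, so H_1 ≅ Z/2.
  H_2: rank ker ∂_2 − rank ∂_3 = (12 − 12) − 0 = 0, and there is no ∂_3, so H_2 ≅ 0.

H_0 = Z,  H_1 = Z/2,  H_2 = 0.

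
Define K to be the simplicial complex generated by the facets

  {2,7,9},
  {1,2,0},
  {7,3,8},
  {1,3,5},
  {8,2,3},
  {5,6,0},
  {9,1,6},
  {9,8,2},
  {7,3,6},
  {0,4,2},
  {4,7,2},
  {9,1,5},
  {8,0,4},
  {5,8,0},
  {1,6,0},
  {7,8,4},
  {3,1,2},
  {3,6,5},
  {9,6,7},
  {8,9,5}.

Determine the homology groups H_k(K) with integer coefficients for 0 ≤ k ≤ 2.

H_0 = Z,  H_1 = Z ⊕ Z_2,  H_2 = 0.

We work with the vertex ordering 0 < 1 < 2 < 3 < 4 < 5 < 6 < 7 < 8 < 9. The simplices of K, each written with vertices in increasing order, are:

  0-simplices (10): [0], [1], [2], [3], [4], [5], [6], [7], [8], [9]
  1-simplices (30): (30 of them)
  2-simplices (20): (20 of them)

Hence C_0 ≅ Z^10, C_1 ≅ Z^30, C_2 ≅ Z^20.

The boundary map ∂_1: C_1 → C_0 maps an edge to its endpoints' difference, ∂[p,q] = q − p.
As a 10×30 matrix over Z this has rank 9, with invariant factors (1,1,1,1,1,1,1,1,1).

Boundary ∂_2: C_2 → C_1 acts by ∂[p,q,r] = [q,r] − [p,r] + [p,q]. For instance
  ∂[2,7,9] = [7,9] − [2,9] + [2,7],
  ∂[4,7,8] = [7,8] − [4,8] + [4,7].
The 30×20 boundary matrix has rank 20 and Smith normal form diag(1,1,1,1,1,1,1,1,1,1,1,1,1,1,1,1,1,1,1,2).

Now H_k = ker ∂_k / im ∂_{k+1}, so:

  H_0: rank C_0 − rank ∂_1 = 10 − 9 = 1, and the invariant factors of ∂_1 are all 1, so H_0 = Z.
  H_1: rank ker ∂_1 − rank ∂_2 = (30 − 9) − 20 = 1, and ∂_2 has invariant factor 2 > 1, so H_1 = Z ⊕ Z_2.
  H_2: rank ker ∂_2 − rank ∂_3 = (20 − 20) − 0 = 0, and there is no ∂_3, so H_2 = 0.

(K is a triangulation of the Klein bottle.)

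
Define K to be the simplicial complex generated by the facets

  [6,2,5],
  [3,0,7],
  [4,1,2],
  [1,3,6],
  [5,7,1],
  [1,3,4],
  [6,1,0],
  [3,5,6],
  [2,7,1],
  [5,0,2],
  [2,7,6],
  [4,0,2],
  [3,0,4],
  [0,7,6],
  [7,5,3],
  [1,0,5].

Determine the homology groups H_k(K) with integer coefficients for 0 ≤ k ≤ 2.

H_0 ≅ Z,  H_1 ≅ Z^2,  H_2 ≅ Z.

Take the total order 0 < 1 < 2 < 3 < 4 < 5 < 6 < 7 on the vertex set. Then K (dimension 2) consists of the simplices:

  0-simplices (8): [0], [1], [2], [3], [4], [5], [6], [7]
  1-simplices (24): (24 of them)
  2-simplices (16): [0,1,5], [0,1,6], [0,2,4], [0,2,5], [0,3,4], [0,3,7], [0,6,7], [1,2,4], [1,2,7], [1,3,4], [1,3,6], [1,5,7], [2,5,6], [2,6,7], [3,5,6], [3,5,7]

so the chain groups are C_0 ≅ Z^8, C_1 ≅ Z^24, C_2 ≅ Z^16.

∂_1: C_1 → C_0 maps an edge to its endpoints' difference, ∂[p,q] = q − p. For instance
  ∂[1,3] = [3] − [1].
The 8×24 boundary matrix has rank 7 and Smith normal form diag(1,1,1,1,1,1,1).

∂_2: C_2 → C_1 acts by ∂[p,q,r] = [q,r] − [p,r] + [p,q]. For instance
  ∂[0,1,5] = [1,5] − [0,5] + [0,1],
  ∂[2,5,6] = [5,6] − [2,6] + [2,5].
This gives a 24×16 integer matrix of rank 15; reducing to Smith normal form yields diagonal entries (1,1,1,1,1,1,1,1,1,1,1,1,1,1,1).

From H_k ≅ ker(∂_k) / im(∂_{k+1}) we obtain:

  H_0: rank C_0 − rank ∂_1 = 8 − 7 = 1, and the invariant factors of ∂_1 are all 1, so H_0 ≅ Z.
  H_1: rank ker ∂_1 − rank ∂_2 = (24 − 7) − 15 = 2, and the invariant factors of ∂_2 are all 1, so H_1 ≅ Z^2.
  H_2: rank ker ∂_2 − rank ∂_3 = (16 − 15) − 0 = 1, and there is no ∂_3, so H_2 ≅ Z.

As a check, the Euler characteristic is 8 − 24 + 16 = 0, which agrees with 1 − 2 + 1 = 0.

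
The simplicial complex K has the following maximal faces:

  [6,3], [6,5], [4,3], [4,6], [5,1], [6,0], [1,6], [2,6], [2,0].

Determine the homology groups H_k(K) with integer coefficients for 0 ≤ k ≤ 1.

H_0 ≅ Z,  H_1 ≅ Z^3.

Take the total order 0 < 1 < 2 < 3 < 4 < 5 < 6 on the vertex set. Then K (dimension 1) consists of the simplices:

  0-simplices (7): [0], [1], [2], [3], [4], [5], [6]
  1-simplices (9): [0,2], [0,6], [1,5], [1,6], [2,6], [3,4], [3,6], [4,6], [5,6]

Hence C_0 ≅ Z^7, C_1 ≅ Z^9.

∂_1: C_1 → C_0 maps an edge to its endpoints' difference, ∂[p,q] = q − p. For instance
  ∂[3,4] = [4] − [3].
As a 7×9 matrix over Z this has rank 6, with invariant factors (1,1,1,1,1,1).

Reading off H_k = ker ∂_k / im ∂_{k+1}:

  H_0: rank C_0 − rank ∂_1 = 7 − 6 = 1, and the invariant factors of ∂_1 are all 1, so H_0 = Z.
  H_1: rank ker ∂_1 − rank ∂_2 = (9 − 6) − 0 = 3, and there is no ∂_2, so H_1 = Z^3.

(K is a triangulation of a wedge of 3 circles.)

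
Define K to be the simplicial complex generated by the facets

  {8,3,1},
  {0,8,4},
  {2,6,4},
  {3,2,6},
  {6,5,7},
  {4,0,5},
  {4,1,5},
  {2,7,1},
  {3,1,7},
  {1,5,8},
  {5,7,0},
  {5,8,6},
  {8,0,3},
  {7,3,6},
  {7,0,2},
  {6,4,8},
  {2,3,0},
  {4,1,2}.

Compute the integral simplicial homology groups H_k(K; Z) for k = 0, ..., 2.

H_0 ≅ Z,  H_1 ≅ Z ⊕ Z/2,  H_2 = 0.

Order the vertices as 0 < 1 < 2 < 3 < 4 < 5 < 6 < 7 < 8. Listing each simplex with vertices in this order, K has dimension 2 with simplices:

  0-simplices (9): [0], [1], [2], [3], [4], [5], [6], [7], [8]
  1-simplices (27): (27 of them)
  2-simplices (18): [0,2,3], [0,2,7], [0,3,8], [0,4,5], [0,4,8], [0,5,7], [1,2,4], [1,2,7], [1,3,7], [1,3,8], [1,4,5], [1,5,8], [2,3,6], [2,4,6], [3,6,7], [4,6,8], [5,6,7], [5,6,8]

so the chain groups are C_0 ≅ Z^9, C_1 ≅ Z^27, C_2 ≅ Z^18.

∂_1: C_1 → C_0 maps an edge to its endpoints' difference, ∂[p,q] = q − p. For instance
  ∂[4,8] = [8] − [4].
This gives a 9×27 integer matrix of rank 8; reducing to Smith normal form yields diagonal entries (1,1,1,1,1,1,1,1).

Boundary ∂_2: C_2 → C_1 sends each 2-simplex [p,q,r] to [q,r] − [p,r] + [p,q]. For instance
  ∂[0,3,8] = [3,8] − [0,8] + [0,3],
  ∂[0,5,7] = [5,7] − [0,7] + [0,5].
As a 27×18 matrix over Z this has rank 18, with invariant factors (1,1,1,1,1,1,1,1,1,1,1,1,1,1,1,1,1,2).

Now H_k = ker ∂_k / im ∂_{k+1}, so:

  H_0: rank C_0 − rank ∂_1 = 9 − 8 = 1, and the invariant factors of ∂_1 are all 1, so H_0 = Z.
  H_1: rank ker ∂_1 − rank ∂_2 = (27 − 8) − 18 = 1, and ∂_2 has invariant factor 2 > 1, so H_1 = Z ⊕ Z/2.
  H_2: rank ker ∂_2 − rank ∂_3 = (18 − 18) − 0 = 0, and there is no ∂_3, so H_2 = 0.

As a check, the Euler characteristic is 9 − 27 + 18 = 0, which agrees with 1 − 1 + 0 = 0.
(K is a triangulation of the Klein bottle.)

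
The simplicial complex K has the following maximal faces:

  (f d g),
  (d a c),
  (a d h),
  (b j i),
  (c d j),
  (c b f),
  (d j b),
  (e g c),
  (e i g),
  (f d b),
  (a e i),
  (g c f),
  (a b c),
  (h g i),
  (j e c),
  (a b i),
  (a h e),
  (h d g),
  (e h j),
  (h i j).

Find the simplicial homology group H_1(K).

H_1 ≅ Z ⊕ Z/2Z.

Fix the vertex order a < b < c < d < e < f < g < h < i < j and write every simplex with vertices in increasing order. Then dim K = 2 and the simplices of K are:

  0-simplices (10): a, b, c, d, e, f, g, h, i, j
  1-simplices (30): ab, ac, ad, ae, ah, ai, bc, bd, bf, bi, bj, cd, ce, cf, cg, cj, df, dg, dh, dj, eg, eh, ei, ej, fg, gh, gi, hi, hj, ij
  2-simplices (20): abc, abi, acd, adh, aeh, aei, bcf, bdf, bdj, bij, cdj, ceg, cej, cfg, dfg, dgh, egi, ehj, ghi, hij

so the chain groups are C_0 ≅ Z^10, C_1 ≅ Z^30, C_2 ≅ Z^20.

The boundary map ∂_1: C_1 → C_0 is given by ∂[p,q] = [q] − [p].
As a 10×30 matrix over Z this has rank 9, with invariant factors (1,1,1,1,1,1,1,1,1).

Boundary ∂_2: C_2 → C_1 sends each 2-simplex [p,q,r] to [q,r] − [p,r] + [p,q]. For instance
  ∂dgh = gh − dh + dg,
  ∂aeh = eh − ah + ae.
The 30×20 boundary matrix has rank 20 and Smith normal form diag(1,1,1,1,1,1,1,1,1,1,1,1,1,1,1,1,1,1,1,2).

From H_k ≅ ker(∂_k) / im(∂_{k+1}) we obtain:

  H_1: rank ker ∂_1 − rank ∂_2 = (30 − 9) − 20 = 1, and ∂_2 has invariant factor 2 > 1, so H_1 ≅ Z ⊕ Z/2Z.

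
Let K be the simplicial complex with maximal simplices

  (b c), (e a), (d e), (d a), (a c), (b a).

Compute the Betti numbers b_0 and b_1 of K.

b_0 = 1, b_1 = 2.

Order the vertices as a < b < c < d < e. Listing each simplex with vertices in this order, K has dimension 1 with simplices:

  0-simplices (5): a, b, c, d, e
  1-simplices (6): ab, ac, ad, ae, bc, de

Hence C_0 ≅ Z^5, C_1 ≅ Z^6.

Boundary ∂_1: C_1 → C_0 sends each edge [p,q] (with p < q) to q − p.
The resulting 5×6 matrix has rank 4, and its Smith normal form has invariant factors (1,1,1,1).

Computing H_k = (kernel of ∂_k) / (image of ∂_{k+1}):

  H_0: rank C_0 − rank ∂_1 = 5 − 4 = 1, and the invariant factors of ∂_1 are all 1, so H_0 = Z.
  H_1: rank ker ∂_1 − rank ∂_2 = (6 − 4) − 0 = 2, and there is no ∂_2, so H_1 = Z^2.

Hence the Betti numbers are b_0 = 1, b_1 = 2.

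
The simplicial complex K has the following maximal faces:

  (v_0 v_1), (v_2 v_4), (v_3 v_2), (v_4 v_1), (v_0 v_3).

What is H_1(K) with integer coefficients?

Order the vertices as v_0 < v_1 < v_2 < v_3 < v_4. Listing each simplex with vertices in this order, K has dimension 1 with simplices:

  0-simplices (5): [v_0], [v_1], [v_2], [v_3], [v_4]
  1-simplices (5): [v_0,v_1], [v_0,v_3], [v_1,v_4], [v_2,v_3], [v_2,v_4]

Hence C_0 ≅ Z^5, C_1 ≅ Z^5.

∂_1: C_1 → C_0 is given by ∂[p,q] = [q] − [p]. For instance
  ∂[v_0,v_3] = [v_3] − [v_0].
The resulting 5×5 matrix has rank 4, and its Smith normal form has invariant factors (1,1,1,1).

Reading off H_k = ker ∂_k / im ∂_{k+1}:

  H_1: rank ker ∂_1 − rank ∂_2 = (5 − 4) − 0 = 1, and there is no ∂_2, so H_1 = Z.

H_1 ≅ Z.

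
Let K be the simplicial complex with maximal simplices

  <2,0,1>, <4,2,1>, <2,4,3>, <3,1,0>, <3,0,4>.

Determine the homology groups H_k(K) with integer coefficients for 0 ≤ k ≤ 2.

K has 5 vertices, 10 edges, 5 triangles.
rank ∂_0 = 0, rank ∂_1 = 4 ⇒ b_0 = 5 − 0 − 4 = 1; all invariant factors of ∂_1 are 1 so no torsion. So H_0 ≅ Z.
rank ∂_1 = 4, rank ∂_2 = 5 ⇒ b_1 = 10 − 4 − 5 = 1; all invariant factors of ∂_2 are 1 so no torsion. So H_1 ≅ Z.
rank ∂_2 = 5, rank ∂_3 = 0 ⇒ b_2 = 5 − 5 − 0 = 0. So H_2 ≅ 0.

H_0 ≅ Z,  H_1 ≅ Z,  H_2 = 0.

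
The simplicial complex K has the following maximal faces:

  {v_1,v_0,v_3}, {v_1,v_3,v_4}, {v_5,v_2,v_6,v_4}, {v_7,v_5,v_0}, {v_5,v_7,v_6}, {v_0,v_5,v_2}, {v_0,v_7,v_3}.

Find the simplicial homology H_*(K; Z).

H_0 = Z,  H_1 = Z,  H_2 = 0,  H_3 = 0.

We work with the vertex ordering v_0 < v_1 < v_2 < v_3 < v_4 < v_5 < v_6 < v_7. The simplices of K, each written with vertices in increasing order, are:

  0-simplices (8): [v_0], [v_1], [v_2], [v_3], [v_4], [v_5], [v_6], [v_7]
  1-simplices (17): (17 of them)
  2-simplices (10): [v_0,v_1,v_3], [v_0,v_2,v_5], [v_0,v_3,v_7], [v_0,v_5,v_7], [v_1,v_3,v_4], [v_2,v_4,v_5], [v_2,v_4,v_6], [v_2,v_5,v_6], [v_4,v_5,v_6], [v_5,v_6,v_7]
  3-simplices (1): [v_2,v_4,v_5,v_6]

so the chain groups are C_0 ≅ Z^8, C_1 ≅ Z^17, C_2 ≅ Z^10, C_3 ≅ Z^1.

Boundary ∂_1: C_1 → C_0 sends each edge [p,q] (with p < q) to q − p. For instance
  ∂[v_0,v_5] = [v_5] − [v_0].
As a 8×17 matrix over Z this has rank 7, with invariant factors (1,1,1,1,1,1,1).

The boundary map ∂_2: C_2 → C_1 acts by ∂[p,q,r] = [q,r] − [p,r] + [p,q]. For instance
  ∂[v_1,v_3,v_4] = [v_3,v_4] − [v_1,v_4] + [v_1,v_3],
  ∂[v_2,v_4,v_5] = [v_4,v_5] − [v_2,v_5] + [v_2,v_4].
As a 17×10 matrix over Z this has rank 9, with invariant factors (1,1,1,1,1,1,1,1,1).

Boundary ∂_3: C_3 → C_2 sends each 3-simplex σ to the alternating sum Σ_i (−1)^i (σ with its i-th vertex removed). For instance
  ∂[v_2,v_4,v_5,v_6] = [v_4,v_5,v_6] − [v_2,v_5,v_6] + [v_2,v_4,v_6] − [v_2,v_4,v_5].
The resulting 10×1 matrix has rank 1, and its Smith normal form has invariant factors (1).

Now H_k = ker ∂_k / im ∂_{k+1}, so:

  H_0: rank C_0 − rank ∂_1 = 8 − 7 = 1, and the invariant factors of ∂_1 are all 1, so H_0 = Z.
  H_1: rank ker ∂_1 − rank ∂_2 = (17 − 7) − 9 = 1, and the invariant factors of ∂_2 are all 1, so H_1 = Z.
  H_2: rank ker ∂_2 − rank ∂_3 = (10 − 9) − 1 = 0, and the invariant factors of ∂_3 are all 1, so H_2 = 0.
  H_3: rank ker ∂_3 − rank ∂_4 = (1 − 1) − 0 = 0, and there is no ∂_4, so H_3 = 0.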